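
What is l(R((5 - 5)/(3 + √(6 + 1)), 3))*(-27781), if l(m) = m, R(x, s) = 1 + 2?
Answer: -83343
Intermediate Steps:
R(x, s) = 3
l(R((5 - 5)/(3 + √(6 + 1)), 3))*(-27781) = 3*(-27781) = -83343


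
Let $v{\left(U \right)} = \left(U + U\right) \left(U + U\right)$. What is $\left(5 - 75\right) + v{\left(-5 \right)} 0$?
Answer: $-70$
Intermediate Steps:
$v{\left(U \right)} = 4 U^{2}$ ($v{\left(U \right)} = 2 U 2 U = 4 U^{2}$)
$\left(5 - 75\right) + v{\left(-5 \right)} 0 = \left(5 - 75\right) + 4 \left(-5\right)^{2} \cdot 0 = -70 + 4 \cdot 25 \cdot 0 = -70 + 100 \cdot 0 = -70 + 0 = -70$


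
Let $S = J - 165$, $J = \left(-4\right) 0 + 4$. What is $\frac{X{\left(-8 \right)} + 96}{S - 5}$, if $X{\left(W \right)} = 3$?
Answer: $- \frac{99}{166} \approx -0.59639$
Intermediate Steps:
$J = 4$ ($J = 0 + 4 = 4$)
$S = -161$ ($S = 4 - 165 = -161$)
$\frac{X{\left(-8 \right)} + 96}{S - 5} = \frac{3 + 96}{-161 - 5} = \frac{99}{-166} = 99 \left(- \frac{1}{166}\right) = - \frac{99}{166}$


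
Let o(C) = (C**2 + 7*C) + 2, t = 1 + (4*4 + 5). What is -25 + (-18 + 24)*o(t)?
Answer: 3815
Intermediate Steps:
t = 22 (t = 1 + (16 + 5) = 1 + 21 = 22)
o(C) = 2 + C**2 + 7*C
-25 + (-18 + 24)*o(t) = -25 + (-18 + 24)*(2 + 22**2 + 7*22) = -25 + 6*(2 + 484 + 154) = -25 + 6*640 = -25 + 3840 = 3815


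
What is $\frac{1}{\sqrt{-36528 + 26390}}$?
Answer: $- \frac{i \sqrt{10138}}{10138} \approx - 0.0099317 i$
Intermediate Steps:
$\frac{1}{\sqrt{-36528 + 26390}} = \frac{1}{\sqrt{-10138}} = \frac{1}{i \sqrt{10138}} = - \frac{i \sqrt{10138}}{10138}$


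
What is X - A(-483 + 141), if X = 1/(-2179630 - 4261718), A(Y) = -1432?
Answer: 9224010335/6441348 ≈ 1432.0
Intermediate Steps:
X = -1/6441348 (X = 1/(-6441348) = -1/6441348 ≈ -1.5525e-7)
X - A(-483 + 141) = -1/6441348 - 1*(-1432) = -1/6441348 + 1432 = 9224010335/6441348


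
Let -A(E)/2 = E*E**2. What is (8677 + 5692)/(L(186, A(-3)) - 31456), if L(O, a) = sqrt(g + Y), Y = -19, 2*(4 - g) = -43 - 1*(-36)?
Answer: -903982528/1978959895 - 14369*I*sqrt(46)/1978959895 ≈ -0.4568 - 4.9246e-5*I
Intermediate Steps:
g = 15/2 (g = 4 - (-43 - 1*(-36))/2 = 4 - (-43 + 36)/2 = 4 - 1/2*(-7) = 4 + 7/2 = 15/2 ≈ 7.5000)
A(E) = -2*E**3 (A(E) = -2*E*E**2 = -2*E**3)
L(O, a) = I*sqrt(46)/2 (L(O, a) = sqrt(15/2 - 19) = sqrt(-23/2) = I*sqrt(46)/2)
(8677 + 5692)/(L(186, A(-3)) - 31456) = (8677 + 5692)/(I*sqrt(46)/2 - 31456) = 14369/(-31456 + I*sqrt(46)/2)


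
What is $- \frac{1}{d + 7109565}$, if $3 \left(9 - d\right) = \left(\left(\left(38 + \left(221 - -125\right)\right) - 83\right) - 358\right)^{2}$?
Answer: $- \frac{1}{7108491} \approx -1.4068 \cdot 10^{-7}$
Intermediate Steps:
$d = -1074$ ($d = 9 - \frac{\left(\left(\left(38 + \left(221 - -125\right)\right) - 83\right) - 358\right)^{2}}{3} = 9 - \frac{\left(\left(\left(38 + \left(221 + 125\right)\right) - 83\right) - 358\right)^{2}}{3} = 9 - \frac{\left(\left(\left(38 + 346\right) - 83\right) - 358\right)^{2}}{3} = 9 - \frac{\left(\left(384 - 83\right) - 358\right)^{2}}{3} = 9 - \frac{\left(301 - 358\right)^{2}}{3} = 9 - \frac{\left(-57\right)^{2}}{3} = 9 - 1083 = -1074$)
$- \frac{1}{d + 7109565} = - \frac{1}{-1074 + 7109565} = - \frac{1}{7108491}$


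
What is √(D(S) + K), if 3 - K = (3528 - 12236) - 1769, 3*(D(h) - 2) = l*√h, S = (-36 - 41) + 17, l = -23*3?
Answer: √(10482 - 46*I*√15) ≈ 102.39 - 0.87*I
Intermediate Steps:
l = -69
S = -60 (S = -77 + 17 = -60)
D(h) = 2 - 23*√h (D(h) = 2 + (-69*√h)/3 = 2 - 23*√h)
K = 10480 (K = 3 - ((3528 - 12236) - 1769) = 3 - (-8708 - 1769) = 3 - 1*(-10477) = 3 + 10477 = 10480)
√(D(S) + K) = √((2 - 46*I*√15) + 10480) = √(10482 - 46*I*√15)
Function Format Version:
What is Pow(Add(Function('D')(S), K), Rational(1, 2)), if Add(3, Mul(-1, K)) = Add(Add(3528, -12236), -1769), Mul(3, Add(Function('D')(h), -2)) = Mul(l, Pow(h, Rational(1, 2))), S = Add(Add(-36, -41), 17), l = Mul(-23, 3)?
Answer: Pow(Add(10482, Mul(-46, I, Pow(15, Rational(1, 2)))), Rational(1, 2)) ≈ Add(102.39, Mul(-0.8700, I))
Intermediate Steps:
l = -69
S = -60 (S = Add(-77, 17) = -60)
Function('D')(h) = Add(2, Mul(-23, Pow(h, Rational(1, 2)))) (Function('D')(h) = Add(2, Mul(Rational(1, 3), Mul(-69, Pow(h, Rational(1, 2))))) = Add(2, Mul(-23, Pow(h, Rational(1, 2)))))
K = 10480 (K = Add(3, Mul(-1, Add(Add(3528, -12236), -1769))) = Add(3, Mul(-1, Add(-8708, -1769))) = Add(3, Mul(-1, -10477)) = Add(3, 10477) = 10480)
Pow(Add(Function('D')(S), K), Rational(1, 2)) = Pow(Add(Add(2, Mul(-23, Pow(-60, Rational(1, 2)))), 10480), Rational(1, 2)) = Pow(Add(Add(2, Mul(-23, Mul(2, I, Pow(15, Rational(1, 2))))), 10480), Rational(1, 2)) = Pow(Add(Add(2, Mul(-46, I, Pow(15, Rational(1, 2)))), 10480), Rational(1, 2)) = Pow(Add(10482, Mul(-46, I, Pow(15, Rational(1, 2)))), Rational(1, 2))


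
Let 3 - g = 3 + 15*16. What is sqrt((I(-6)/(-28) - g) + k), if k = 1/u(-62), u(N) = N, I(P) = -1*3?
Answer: sqrt(45222583)/434 ≈ 15.495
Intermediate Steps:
I(P) = -3
g = -240 (g = 3 - (3 + 15*16) = 3 - (3 + 240) = 3 - 1*243 = 3 - 243 = -240)
k = -1/62 (k = 1/(-62) = -1/62 ≈ -0.016129)
sqrt((I(-6)/(-28) - g) + k) = sqrt((-3/(-28) - 1*(-240)) - 1/62) = sqrt((-1/28*(-3) + 240) - 1/62) = sqrt((3/28 + 240) - 1/62) = sqrt(6723/28 - 1/62) = sqrt(208399/868) = sqrt(45222583)/434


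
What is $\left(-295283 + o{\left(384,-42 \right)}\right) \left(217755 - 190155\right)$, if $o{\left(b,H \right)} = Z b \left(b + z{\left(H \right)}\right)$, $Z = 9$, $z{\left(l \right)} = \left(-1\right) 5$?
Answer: $28001331600$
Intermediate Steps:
$z{\left(l \right)} = -5$
$o{\left(b,H \right)} = 9 b \left(-5 + b\right)$ ($o{\left(b,H \right)} = 9 b \left(b - 5\right) = 9 b \left(-5 + b\right)$)
$\left(-295283 + o{\left(384,-42 \right)}\right) \left(217755 - 190155\right) = \left(-295283 + 9 \cdot 384 \left(-5 + 384\right)\right) \left(217755 - 190155\right) = \left(-295283 + 9 \cdot 384 \cdot 379\right) 27600 = \left(-295283 + 1309824\right) 27600 = 1014541 \cdot 27600 = 28001331600$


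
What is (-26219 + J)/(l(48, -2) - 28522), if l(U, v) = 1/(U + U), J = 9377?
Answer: 1616832/2738111 ≈ 0.59049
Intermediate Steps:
l(U, v) = 1/(2*U)
(-26219 + J)/(l(48, -2) - 28522) = (-26219 + 9377)/((½)/48 - 28522) = -16842/((½)*(1/48) - 28522) = -16842/(1/96 - 28522) = -16842/(-2738111/96) = -16842*(-96/2738111) = 1616832/2738111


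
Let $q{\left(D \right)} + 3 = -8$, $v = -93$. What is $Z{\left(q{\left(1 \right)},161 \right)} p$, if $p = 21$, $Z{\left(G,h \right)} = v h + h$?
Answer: $-311052$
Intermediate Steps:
$q{\left(D \right)} = -11$ ($q{\left(D \right)} = -3 - 8 = -11$)
$Z{\left(G,h \right)} = - 92 h$ ($Z{\left(G,h \right)} = - 93 h + h = - 92 h$)
$Z{\left(q{\left(1 \right)},161 \right)} p = \left(-92\right) 161 \cdot 21 = \left(-14812\right) 21 = -311052$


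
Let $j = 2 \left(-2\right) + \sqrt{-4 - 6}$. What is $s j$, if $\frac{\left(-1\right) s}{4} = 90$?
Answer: $1440 - 360 i \sqrt{10} \approx 1440.0 - 1138.4 i$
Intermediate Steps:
$s = -360$ ($s = \left(-4\right) 90 = -360$)
$j = -4 + i \sqrt{10}$ ($j = -4 + \sqrt{-10} = -4 + i \sqrt{10} \approx -4.0 + 3.1623 i$)
$s j = - 360 \left(-4 + i \sqrt{10}\right) = 1440 - 360 i \sqrt{10}$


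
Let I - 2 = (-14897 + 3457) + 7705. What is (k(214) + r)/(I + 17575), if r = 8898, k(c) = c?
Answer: 4556/6921 ≈ 0.65829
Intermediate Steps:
I = -3733 (I = 2 + ((-14897 + 3457) + 7705) = 2 + (-11440 + 7705) = 2 - 3735 = -3733)
(k(214) + r)/(I + 17575) = (214 + 8898)/(-3733 + 17575) = 9112/13842 = 9112*(1/13842) = 4556/6921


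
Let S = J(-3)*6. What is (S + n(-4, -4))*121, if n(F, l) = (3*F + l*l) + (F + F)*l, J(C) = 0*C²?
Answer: 4356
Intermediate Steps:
J(C) = 0
S = 0 (S = 0*6 = 0)
n(F, l) = l² + 3*F + 2*F*l (n(F, l) = (3*F + l²) + (2*F)*l = (l² + 3*F) + 2*F*l = l² + 3*F + 2*F*l)
(S + n(-4, -4))*121 = (0 + ((-4)² + 3*(-4) + 2*(-4)*(-4)))*121 = (0 + (16 - 12 + 32))*121 = (0 + 36)*121 = 36*121 = 4356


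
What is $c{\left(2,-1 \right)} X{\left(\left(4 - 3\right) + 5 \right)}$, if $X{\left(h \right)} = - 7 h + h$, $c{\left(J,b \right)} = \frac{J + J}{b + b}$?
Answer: $72$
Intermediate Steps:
$c{\left(J,b \right)} = \frac{J}{b}$ ($c{\left(J,b \right)} = \frac{2 J}{2 b} = 2 J \frac{1}{2 b} = \frac{J}{b}$)
$X{\left(h \right)} = - 6 h$
$c{\left(2,-1 \right)} X{\left(\left(4 - 3\right) + 5 \right)} = \frac{2}{-1} \left(- 6 \left(\left(4 - 3\right) + 5\right)\right) = 2 \left(-1\right) \left(- 6 \left(1 + 5\right)\right) = - 2 \left(\left(-6\right) 6\right) = \left(-2\right) \left(-36\right) = 72$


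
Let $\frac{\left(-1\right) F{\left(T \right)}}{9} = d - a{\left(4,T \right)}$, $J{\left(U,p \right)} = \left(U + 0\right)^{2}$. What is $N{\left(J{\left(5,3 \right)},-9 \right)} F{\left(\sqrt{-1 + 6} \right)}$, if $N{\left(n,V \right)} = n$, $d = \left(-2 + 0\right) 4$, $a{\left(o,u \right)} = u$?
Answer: $1800 + 225 \sqrt{5} \approx 2303.1$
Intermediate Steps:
$J{\left(U,p \right)} = U^{2}$
$d = -8$ ($d = \left(-2\right) 4 = -8$)
$F{\left(T \right)} = 72 + 9 T$ ($F{\left(T \right)} = - 9 \left(-8 - T\right) = 72 + 9 T$)
$N{\left(J{\left(5,3 \right)},-9 \right)} F{\left(\sqrt{-1 + 6} \right)} = 5^{2} \left(72 + 9 \sqrt{-1 + 6}\right) = 25 \left(72 + 9 \sqrt{5}\right) = 1800 + 225 \sqrt{5}$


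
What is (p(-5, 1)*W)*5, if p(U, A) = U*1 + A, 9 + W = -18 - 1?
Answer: 560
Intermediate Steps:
W = -28 (W = -9 + (-18 - 1) = -9 - 19 = -28)
p(U, A) = A + U (p(U, A) = U + A = A + U)
(p(-5, 1)*W)*5 = ((1 - 5)*(-28))*5 = -4*(-28)*5 = 112*5 = 560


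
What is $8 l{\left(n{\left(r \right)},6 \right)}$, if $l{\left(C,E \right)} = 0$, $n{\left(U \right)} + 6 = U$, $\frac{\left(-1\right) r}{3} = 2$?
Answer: $0$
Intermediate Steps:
$r = -6$ ($r = \left(-3\right) 2 = -6$)
$n{\left(U \right)} = -6 + U$
$8 l{\left(n{\left(r \right)},6 \right)} = 8 \cdot 0 = 0$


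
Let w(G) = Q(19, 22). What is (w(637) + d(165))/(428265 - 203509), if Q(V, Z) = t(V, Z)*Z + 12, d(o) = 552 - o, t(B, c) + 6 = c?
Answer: 751/224756 ≈ 0.0033414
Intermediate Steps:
t(B, c) = -6 + c
Q(V, Z) = 12 + Z*(-6 + Z) (Q(V, Z) = (-6 + Z)*Z + 12 = Z*(-6 + Z) + 12 = 12 + Z*(-6 + Z))
w(G) = 364 (w(G) = 12 + 22*(-6 + 22) = 12 + 22*16 = 12 + 352 = 364)
(w(637) + d(165))/(428265 - 203509) = (364 + (552 - 1*165))/(428265 - 203509) = (364 + (552 - 165))/224756 = (364 + 387)*(1/224756) = 751*(1/224756) = 751/224756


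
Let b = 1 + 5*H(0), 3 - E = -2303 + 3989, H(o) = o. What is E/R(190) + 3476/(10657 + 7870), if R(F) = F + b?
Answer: -159775/18527 ≈ -8.6239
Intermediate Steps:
E = -1683 (E = 3 - (-2303 + 3989) = 3 - 1*1686 = 3 - 1686 = -1683)
b = 1 (b = 1 + 5*0 = 1 + 0 = 1)
R(F) = 1 + F (R(F) = F + 1 = 1 + F)
E/R(190) + 3476/(10657 + 7870) = -1683/(1 + 190) + 3476/(10657 + 7870) = -1683/191 + 3476/18527 = -159775/18527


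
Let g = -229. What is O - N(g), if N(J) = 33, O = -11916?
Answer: -11949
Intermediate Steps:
O - N(g) = -11916 - 1*33 = -11916 - 33 = -11949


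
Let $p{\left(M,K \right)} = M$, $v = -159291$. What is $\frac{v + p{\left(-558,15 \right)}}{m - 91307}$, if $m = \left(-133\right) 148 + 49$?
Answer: $\frac{159849}{110942} \approx 1.4408$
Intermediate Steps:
$m = -19635$ ($m = -19684 + 49 = -19635$)
$\frac{v + p{\left(-558,15 \right)}}{m - 91307} = \frac{-159291 - 558}{-19635 - 91307} = - \frac{159849}{-110942} = \left(-159849\right) \left(- \frac{1}{110942}\right) = \frac{159849}{110942}$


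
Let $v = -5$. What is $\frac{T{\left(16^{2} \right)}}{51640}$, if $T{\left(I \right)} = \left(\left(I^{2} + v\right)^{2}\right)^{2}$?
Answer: $\frac{18441115218387665521}{51640} \approx 3.5711 \cdot 10^{14}$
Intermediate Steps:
$T{\left(I \right)} = \left(-5 + I^{2}\right)^{4}$ ($T{\left(I \right)} = \left(\left(I^{2} - 5\right)^{2}\right)^{2} = \left(\left(-5 + I^{2}\right)^{2}\right)^{2} = \left(-5 + I^{2}\right)^{4}$)
$\frac{T{\left(16^{2} \right)}}{51640} = \frac{\left(-5 + \left(16^{2}\right)^{2}\right)^{4}}{51640} = \left(-5 + 256^{2}\right)^{4} \cdot \frac{1}{51640} = \left(-5 + 65536\right)^{4} \cdot \frac{1}{51640} = 65531^{4} \cdot \frac{1}{51640} = 18441115218387665521 \cdot \frac{1}{51640} = \frac{18441115218387665521}{51640}$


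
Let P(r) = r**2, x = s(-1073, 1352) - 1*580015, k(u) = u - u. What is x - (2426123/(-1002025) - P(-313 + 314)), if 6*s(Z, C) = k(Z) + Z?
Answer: -3488191786187/6012150 ≈ -5.8019e+5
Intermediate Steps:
k(u) = 0
s(Z, C) = Z/6 (s(Z, C) = (0 + Z)/6 = Z/6)
x = -3481163/6 (x = (1/6)*(-1073) - 1*580015 = -1073/6 - 580015 = -3481163/6 ≈ -5.8019e+5)
x - (2426123/(-1002025) - P(-313 + 314)) = -3481163/6 - (2426123/(-1002025) - (-313 + 314)**2) = -3481163/6 - (2426123*(-1/1002025) - 1*1**2) = -3481163/6 - (-2426123/1002025 - 1*1) = -3481163/6 - (-2426123/1002025 - 1) = -3481163/6 - 1*(-3428148/1002025) = -3481163/6 + 3428148/1002025 = -3488191786187/6012150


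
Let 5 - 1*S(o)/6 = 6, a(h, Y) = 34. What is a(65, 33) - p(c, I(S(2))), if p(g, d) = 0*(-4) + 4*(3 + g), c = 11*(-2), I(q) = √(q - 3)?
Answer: 110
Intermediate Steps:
S(o) = -6 (S(o) = 30 - 6*6 = 30 - 36 = -6)
I(q) = √(-3 + q)
c = -22
p(g, d) = 12 + 4*g (p(g, d) = 0 + (12 + 4*g) = 12 + 4*g)
a(65, 33) - p(c, I(S(2))) = 34 - (12 + 4*(-22)) = 34 - (12 - 88) = 34 - 1*(-76) = 34 + 76 = 110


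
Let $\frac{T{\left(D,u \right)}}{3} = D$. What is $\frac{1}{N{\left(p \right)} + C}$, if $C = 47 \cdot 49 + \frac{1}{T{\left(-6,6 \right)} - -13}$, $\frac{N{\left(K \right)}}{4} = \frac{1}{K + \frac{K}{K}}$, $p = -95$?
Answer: $\frac{235}{541148} \approx 0.00043426$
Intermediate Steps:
$T{\left(D,u \right)} = 3 D$
$N{\left(K \right)} = \frac{4}{1 + K}$ ($N{\left(K \right)} = \frac{4}{K + \frac{K}{K}} = \frac{4}{K + 1} = \frac{4}{1 + K}$)
$C = \frac{11514}{5}$ ($C = 47 \cdot 49 + \frac{1}{3 \left(-6\right) - -13} = 2303 + \frac{1}{-18 + 13} = 2303 + \frac{1}{-5} = 2303 - \frac{1}{5} = \frac{11514}{5} \approx 2302.8$)
$\frac{1}{N{\left(p \right)} + C} = \frac{1}{\frac{4}{1 - 95} + \frac{11514}{5}} = \frac{1}{\frac{4}{-94} + \frac{11514}{5}} = \frac{1}{4 \left(- \frac{1}{94}\right) + \frac{11514}{5}} = \frac{1}{- \frac{2}{47} + \frac{11514}{5}} = \frac{1}{\frac{541148}{235}} = \frac{235}{541148}$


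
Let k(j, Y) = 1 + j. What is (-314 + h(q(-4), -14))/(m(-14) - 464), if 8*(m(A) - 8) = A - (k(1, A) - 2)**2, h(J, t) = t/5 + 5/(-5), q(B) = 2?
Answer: 6356/9155 ≈ 0.69427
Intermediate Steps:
h(J, t) = -1 + t/5 (h(J, t) = t*(1/5) + 5*(-1/5) = t/5 - 1 = -1 + t/5)
m(A) = 8 + A/8 (m(A) = 8 + (A - ((1 + 1) - 2)**2)/8 = 8 + (A - (2 - 2)**2)/8 = 8 + (A - 1*0**2)/8 = 8 + (A - 1*0)/8 = 8 + (A + 0)/8 = 8 + A/8)
(-314 + h(q(-4), -14))/(m(-14) - 464) = (-314 + (-1 + (1/5)*(-14)))/((8 + (1/8)*(-14)) - 464) = (-314 + (-1 - 14/5))/((8 - 7/4) - 464) = (-314 - 19/5)/(25/4 - 464) = -1589/(5*(-1831/4)) = -1589/5*(-4/1831) = 6356/9155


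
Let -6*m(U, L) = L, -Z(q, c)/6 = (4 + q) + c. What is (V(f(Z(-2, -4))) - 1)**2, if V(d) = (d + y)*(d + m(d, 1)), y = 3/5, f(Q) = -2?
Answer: 3721/900 ≈ 4.1344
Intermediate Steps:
Z(q, c) = -24 - 6*c - 6*q (Z(q, c) = -6*((4 + q) + c) = -6*(4 + c + q) = -24 - 6*c - 6*q)
m(U, L) = -L/6
y = 3/5 (y = 3*(1/5) = 3/5 ≈ 0.60000)
V(d) = (-1/6 + d)*(3/5 + d) (V(d) = (d + 3/5)*(d - 1/6*1) = (3/5 + d)*(d - 1/6) = (3/5 + d)*(-1/6 + d) = (-1/6 + d)*(3/5 + d))
(V(f(Z(-2, -4))) - 1)**2 = ((-1/10 + (-2)**2 + (13/30)*(-2)) - 1)**2 = ((-1/10 + 4 - 13/15) - 1)**2 = (91/30 - 1)**2 = (61/30)**2 = 3721/900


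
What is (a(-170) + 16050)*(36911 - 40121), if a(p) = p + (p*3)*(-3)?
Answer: -55886100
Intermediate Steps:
a(p) = -8*p (a(p) = p + (3*p)*(-3) = p - 9*p = -8*p)
(a(-170) + 16050)*(36911 - 40121) = (-8*(-170) + 16050)*(36911 - 40121) = (1360 + 16050)*(-3210) = 17410*(-3210) = -55886100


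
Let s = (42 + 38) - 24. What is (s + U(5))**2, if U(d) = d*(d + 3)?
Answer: 9216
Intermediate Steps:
U(d) = d*(3 + d)
s = 56 (s = 80 - 24 = 56)
(s + U(5))**2 = (56 + 5*(3 + 5))**2 = (56 + 5*8)**2 = (56 + 40)**2 = 96**2 = 9216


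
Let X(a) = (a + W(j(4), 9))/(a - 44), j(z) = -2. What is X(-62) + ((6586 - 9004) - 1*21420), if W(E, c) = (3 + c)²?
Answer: -1263455/53 ≈ -23839.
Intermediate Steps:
X(a) = (144 + a)/(-44 + a) (X(a) = (a + (3 + 9)²)/(a - 44) = (a + 12²)/(-44 + a) = (a + 144)/(-44 + a) = (144 + a)/(-44 + a))
X(-62) + ((6586 - 9004) - 1*21420) = (144 - 62)/(-44 - 62) + ((6586 - 9004) - 1*21420) = 82/(-106) + (-2418 - 21420) = -1/106*82 - 23838 = -41/53 - 23838 = -1263455/53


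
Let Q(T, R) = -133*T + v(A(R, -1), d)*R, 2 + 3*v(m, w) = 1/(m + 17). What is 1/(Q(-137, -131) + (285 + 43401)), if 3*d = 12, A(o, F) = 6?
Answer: 23/1425826 ≈ 1.6131e-5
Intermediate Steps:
d = 4 (d = (⅓)*12 = 4)
v(m, w) = -⅔ + 1/(3*(17 + m)) (v(m, w) = -⅔ + 1/(3*(m + 17)) = -⅔ + 1/(3*(17 + m)))
Q(T, R) = -133*T - 15*R/23 (Q(T, R) = -133*T + ((-33 - 2*6)/(3*(17 + 6)))*R = -133*T + ((⅓)*(-33 - 12)/23)*R = -133*T + ((⅓)*(1/23)*(-45))*R = -133*T - 15*R/23)
1/(Q(-137, -131) + (285 + 43401)) = 1/((-133*(-137) - 15/23*(-131)) + (285 + 43401)) = 1/((18221 + 1965/23) + 43686) = 1/(421048/23 + 43686) = 1/(1425826/23) = 23/1425826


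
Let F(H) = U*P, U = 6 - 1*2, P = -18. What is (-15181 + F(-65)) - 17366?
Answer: -32619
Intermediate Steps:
U = 4 (U = 6 - 2 = 4)
F(H) = -72 (F(H) = 4*(-18) = -72)
(-15181 + F(-65)) - 17366 = (-15181 - 72) - 17366 = -15253 - 17366 = -32619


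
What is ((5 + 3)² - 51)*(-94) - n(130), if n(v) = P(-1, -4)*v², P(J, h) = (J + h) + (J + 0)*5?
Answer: 167778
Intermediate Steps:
P(J, h) = h + 6*J (P(J, h) = (J + h) + J*5 = (J + h) + 5*J = h + 6*J)
n(v) = -10*v² (n(v) = (-4 + 6*(-1))*v² = (-4 - 6)*v² = -10*v²)
((5 + 3)² - 51)*(-94) - n(130) = ((5 + 3)² - 51)*(-94) - (-10)*130² = (8² - 51)*(-94) - (-10)*16900 = (64 - 51)*(-94) - 1*(-169000) = 13*(-94) + 169000 = -1222 + 169000 = 167778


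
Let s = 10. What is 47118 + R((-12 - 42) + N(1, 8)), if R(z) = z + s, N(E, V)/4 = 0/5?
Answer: 47074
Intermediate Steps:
N(E, V) = 0 (N(E, V) = 4*(0/5) = 4*(0*(⅕)) = 4*0 = 0)
R(z) = 10 + z (R(z) = z + 10 = 10 + z)
47118 + R((-12 - 42) + N(1, 8)) = 47118 + (10 + ((-12 - 42) + 0)) = 47118 + (10 + (-54 + 0)) = 47118 + (10 - 54) = 47118 - 44 = 47074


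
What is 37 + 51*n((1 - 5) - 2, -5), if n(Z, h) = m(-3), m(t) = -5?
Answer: -218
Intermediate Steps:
n(Z, h) = -5
37 + 51*n((1 - 5) - 2, -5) = 37 + 51*(-5) = 37 - 255 = -218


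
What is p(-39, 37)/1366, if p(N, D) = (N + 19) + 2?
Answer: -9/683 ≈ -0.013177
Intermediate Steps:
p(N, D) = 21 + N (p(N, D) = (19 + N) + 2 = 21 + N)
p(-39, 37)/1366 = (21 - 39)/1366 = -18*1/1366 = -9/683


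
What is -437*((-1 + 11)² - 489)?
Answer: 169993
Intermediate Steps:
-437*((-1 + 11)² - 489) = -437*(10² - 489) = -437*(100 - 489) = -437*(-389) = 169993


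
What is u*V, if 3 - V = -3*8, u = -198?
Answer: -5346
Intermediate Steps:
V = 27 (V = 3 - (-3)*8 = 3 - 1*(-24) = 3 + 24 = 27)
u*V = -198*27 = -5346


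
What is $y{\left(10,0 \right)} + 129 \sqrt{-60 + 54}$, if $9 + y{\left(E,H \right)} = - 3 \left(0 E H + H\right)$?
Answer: $-9 + 129 i \sqrt{6} \approx -9.0 + 315.98 i$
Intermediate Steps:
$y{\left(E,H \right)} = -9 - 3 H$ ($y{\left(E,H \right)} = -9 - 3 \left(0 E H + H\right) = -9 - 3 \left(0 H + H\right) = -9 - 3 \left(0 + H\right) = -9 - 3 H$)
$y{\left(10,0 \right)} + 129 \sqrt{-60 + 54} = \left(-9 - 0\right) + 129 \sqrt{-60 + 54} = \left(-9 + 0\right) + 129 \sqrt{-6} = -9 + 129 i \sqrt{6}$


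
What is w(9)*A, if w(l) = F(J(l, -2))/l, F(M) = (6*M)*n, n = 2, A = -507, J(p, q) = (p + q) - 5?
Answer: -1352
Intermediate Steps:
J(p, q) = -5 + p + q
F(M) = 12*M (F(M) = (6*M)*2 = 12*M)
w(l) = (-84 + 12*l)/l (w(l) = (12*(-5 + l - 2))/l = (12*(-7 + l))/l = (-84 + 12*l)/l)
w(9)*A = (12 - 84/9)*(-507) = (12 - 84*1/9)*(-507) = (12 - 28/3)*(-507) = (8/3)*(-507) = -1352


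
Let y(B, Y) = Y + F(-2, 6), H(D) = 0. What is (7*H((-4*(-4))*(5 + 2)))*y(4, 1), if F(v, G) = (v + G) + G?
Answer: 0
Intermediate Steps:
F(v, G) = v + 2*G (F(v, G) = (G + v) + G = v + 2*G)
y(B, Y) = 10 + Y (y(B, Y) = Y + (-2 + 2*6) = Y + (-2 + 12) = Y + 10 = 10 + Y)
(7*H((-4*(-4))*(5 + 2)))*y(4, 1) = (7*0)*(10 + 1) = 0*11 = 0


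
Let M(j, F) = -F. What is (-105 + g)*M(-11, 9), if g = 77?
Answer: 252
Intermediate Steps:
(-105 + g)*M(-11, 9) = (-105 + 77)*(-1*9) = -28*(-9) = 252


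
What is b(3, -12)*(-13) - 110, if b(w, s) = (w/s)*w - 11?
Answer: 171/4 ≈ 42.750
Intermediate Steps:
b(w, s) = -11 + w**2/s (b(w, s) = w**2/s - 11 = -11 + w**2/s)
b(3, -12)*(-13) - 110 = (-11 + 3**2/(-12))*(-13) - 110 = (-11 - 1/12*9)*(-13) - 110 = (-11 - 3/4)*(-13) - 110 = -47/4*(-13) - 110 = 611/4 - 110 = 171/4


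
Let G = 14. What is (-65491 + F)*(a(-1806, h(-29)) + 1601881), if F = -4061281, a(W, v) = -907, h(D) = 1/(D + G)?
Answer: -6606854675928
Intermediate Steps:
h(D) = 1/(14 + D) (h(D) = 1/(D + 14) = 1/(14 + D))
(-65491 + F)*(a(-1806, h(-29)) + 1601881) = (-65491 - 4061281)*(-907 + 1601881) = -4126772*1600974 = -6606854675928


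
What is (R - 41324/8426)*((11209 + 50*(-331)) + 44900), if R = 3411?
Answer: 567666942479/4213 ≈ 1.3474e+8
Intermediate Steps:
(R - 41324/8426)*((11209 + 50*(-331)) + 44900) = (3411 - 41324/8426)*((11209 + 50*(-331)) + 44900) = (3411 - 41324*1/8426)*((11209 - 16550) + 44900) = (3411 - 20662/4213)*(-5341 + 44900) = (14349881/4213)*39559 = 567666942479/4213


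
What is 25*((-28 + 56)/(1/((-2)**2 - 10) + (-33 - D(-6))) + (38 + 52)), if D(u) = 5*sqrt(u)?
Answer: 100416450/45001 + 126000*I*sqrt(6)/45001 ≈ 2231.4 + 6.8584*I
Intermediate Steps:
25*((-28 + 56)/(1/((-2)**2 - 10) + (-33 - D(-6))) + (38 + 52)) = 25*((-28 + 56)/(1/((-2)**2 - 10) + (-33 - 5*sqrt(-6))) + (38 + 52)) = 25*(28/(1/(4 - 10) + (-33 - 5*I*sqrt(6))) + 90) = 25*(28/(1/(-6) + (-33 - 5*I*sqrt(6))) + 90) = 25*(28/(-1/6 + (-33 - 5*I*sqrt(6))) + 90) = 25*(28/(-199/6 - 5*I*sqrt(6)) + 90) = 25*(90 + 28/(-199/6 - 5*I*sqrt(6))) = 2250 + 700/(-199/6 - 5*I*sqrt(6))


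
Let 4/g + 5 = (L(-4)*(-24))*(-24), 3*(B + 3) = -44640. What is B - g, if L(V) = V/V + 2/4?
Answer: -12784501/859 ≈ -14883.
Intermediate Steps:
B = -14883 (B = -3 + (⅓)*(-44640) = -3 - 14880 = -14883)
L(V) = 3/2 (L(V) = 1 + 2*(¼) = 1 + ½ = 3/2)
g = 4/859 (g = 4/(-5 + ((3/2)*(-24))*(-24)) = 4/(-5 - 36*(-24)) = 4/(-5 + 864) = 4/859 ≈ 0.0046566)
B - g = -14883 - 1*4/859 = -14883 - 4/859 = -12784501/859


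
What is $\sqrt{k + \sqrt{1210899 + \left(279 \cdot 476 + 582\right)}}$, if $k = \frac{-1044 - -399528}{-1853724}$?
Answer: $\frac{\sqrt{-5129717739 + 71589430587 \sqrt{149365}}}{154477} \approx 34.047$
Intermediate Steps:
$k = - \frac{33207}{154477}$ ($k = \left(-1044 + 399528\right) \left(- \frac{1}{1853724}\right) = 398484 \left(- \frac{1}{1853724}\right) = - \frac{33207}{154477} \approx -0.21496$)
$\sqrt{k + \sqrt{1210899 + \left(279 \cdot 476 + 582\right)}} = \sqrt{- \frac{33207}{154477} + \sqrt{1210899 + \left(279 \cdot 476 + 582\right)}} = \sqrt{- \frac{33207}{154477} + \sqrt{1210899 + \left(132804 + 582\right)}} = \sqrt{- \frac{33207}{154477} + \sqrt{1210899 + 133386}} = \sqrt{- \frac{33207}{154477} + \sqrt{1344285}} = \sqrt{- \frac{33207}{154477} + 3 \sqrt{149365}}$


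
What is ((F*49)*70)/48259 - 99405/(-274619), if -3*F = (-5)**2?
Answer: -9157021565/39758514963 ≈ -0.23032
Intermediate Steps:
F = -25/3 (F = -1/3*(-5)**2 = -1/3*25 = -25/3 ≈ -8.3333)
((F*49)*70)/48259 - 99405/(-274619) = (-25/3*49*70)/48259 - 99405/(-274619) = -1225/3*70*(1/48259) - 99405*(-1/274619) = -85750/3*1/48259 + 99405/274619 = -85750/144777 + 99405/274619 = -9157021565/39758514963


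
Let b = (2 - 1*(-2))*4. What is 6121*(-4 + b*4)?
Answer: 367260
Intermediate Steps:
b = 16 (b = (2 + 2)*4 = 4*4 = 16)
6121*(-4 + b*4) = 6121*(-4 + 16*4) = 6121*(-4 + 64) = 6121*60 = 367260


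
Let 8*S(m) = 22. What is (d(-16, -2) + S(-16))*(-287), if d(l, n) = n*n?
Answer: -7749/4 ≈ -1937.3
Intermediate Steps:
d(l, n) = n²
S(m) = 11/4 (S(m) = (⅛)*22 = 11/4)
(d(-16, -2) + S(-16))*(-287) = ((-2)² + 11/4)*(-287) = (4 + 11/4)*(-287) = (27/4)*(-287) = -7749/4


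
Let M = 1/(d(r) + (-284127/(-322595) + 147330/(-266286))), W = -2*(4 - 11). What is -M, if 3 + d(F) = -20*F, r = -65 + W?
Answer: -14317088695/14565167722977 ≈ -0.00098297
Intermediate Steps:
W = 14 (W = -2*(-7) = 14)
r = -51 (r = -65 + 14 = -51)
d(F) = -3 - 20*F
M = 14317088695/14565167722977 (M = 1/((-3 - 20*(-51)) + (-284127/(-322595) + 147330/(-266286))) = 1/((-3 + 1020) + (-284127*(-1/322595) + 147330*(-1/266286))) = 1/(1017 + (284127/322595 - 24555/44381)) = 1/(1017 + 4688520162/14317088695) = 1/(14565167722977/14317088695) = 14317088695/14565167722977 ≈ 0.00098297)
-M = -1*14317088695/14565167722977 = -14317088695/14565167722977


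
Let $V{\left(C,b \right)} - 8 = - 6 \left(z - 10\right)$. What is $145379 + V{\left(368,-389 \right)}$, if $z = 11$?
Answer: $145381$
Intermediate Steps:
$V{\left(C,b \right)} = 2$ ($V{\left(C,b \right)} = 8 - 6 \left(11 - 10\right) = 8 - 6 = 2$)
$145379 + V{\left(368,-389 \right)} = 145379 + 2 = 145381$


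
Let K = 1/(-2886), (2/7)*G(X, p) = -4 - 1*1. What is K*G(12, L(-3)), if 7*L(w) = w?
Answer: 35/5772 ≈ 0.0060638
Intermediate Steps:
L(w) = w/7
G(X, p) = -35/2 (G(X, p) = 7*(-4 - 1*1)/2 = 7*(-4 - 1)/2 = (7/2)*(-5) = -35/2)
K = -1/2886 ≈ -0.00034650
K*G(12, L(-3)) = -1/2886*(-35/2) = 35/5772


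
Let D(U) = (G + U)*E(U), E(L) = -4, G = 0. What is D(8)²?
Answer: 1024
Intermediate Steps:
D(U) = -4*U (D(U) = (0 + U)*(-4) = U*(-4) = -4*U)
D(8)² = (-4*8)² = (-32)² = 1024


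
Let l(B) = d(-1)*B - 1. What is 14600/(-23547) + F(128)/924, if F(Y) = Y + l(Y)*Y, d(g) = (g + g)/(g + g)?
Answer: 10341768/604373 ≈ 17.112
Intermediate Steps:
d(g) = 1 (d(g) = (2*g)/((2*g)) = (2*g)*(1/(2*g)) = 1)
l(B) = -1 + B (l(B) = 1*B - 1 = B - 1 = -1 + B)
F(Y) = Y + Y*(-1 + Y) (F(Y) = Y + (-1 + Y)*Y = Y + Y*(-1 + Y))
14600/(-23547) + F(128)/924 = 14600/(-23547) + 128²/924 = 14600*(-1/23547) + 16384*(1/924) = -14600/23547 + 4096/231 = 10341768/604373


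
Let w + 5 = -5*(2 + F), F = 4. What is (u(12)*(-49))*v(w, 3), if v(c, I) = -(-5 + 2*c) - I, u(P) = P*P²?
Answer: -6096384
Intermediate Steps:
u(P) = P³
w = -35 (w = -5 - 5*(2 + 4) = -5 - 5*6 = -5 - 30 = -35)
v(c, I) = 5 - I - 2*c (v(c, I) = (5 - 2*c) - I = 5 - I - 2*c)
(u(12)*(-49))*v(w, 3) = (12³*(-49))*(5 - 1*3 - 2*(-35)) = (1728*(-49))*(5 - 3 + 70) = -84672*72 = -6096384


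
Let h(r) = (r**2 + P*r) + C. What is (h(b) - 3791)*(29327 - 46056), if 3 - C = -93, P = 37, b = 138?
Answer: -342191695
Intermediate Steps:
C = 96 (C = 3 - 1*(-93) = 3 + 93 = 96)
h(r) = 96 + r**2 + 37*r (h(r) = (r**2 + 37*r) + 96 = 96 + r**2 + 37*r)
(h(b) - 3791)*(29327 - 46056) = ((96 + 138**2 + 37*138) - 3791)*(29327 - 46056) = ((96 + 19044 + 5106) - 3791)*(-16729) = (24246 - 3791)*(-16729) = 20455*(-16729) = -342191695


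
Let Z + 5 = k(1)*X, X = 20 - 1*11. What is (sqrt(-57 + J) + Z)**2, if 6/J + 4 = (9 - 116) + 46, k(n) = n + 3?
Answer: (2015 + I*sqrt(241215))**2/4225 ≈ 903.91 + 468.47*I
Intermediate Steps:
X = 9 (X = 20 - 11 = 9)
k(n) = 3 + n
J = -6/65 (J = 6/(-4 + ((9 - 116) + 46)) = 6/(-4 + (-107 + 46)) = 6/(-4 - 61) = 6/(-65) = 6*(-1/65) = -6/65 ≈ -0.092308)
Z = 31 (Z = -5 + (3 + 1)*9 = -5 + 4*9 = -5 + 36 = 31)
(sqrt(-57 + J) + Z)**2 = (sqrt(-57 - 6/65) + 31)**2 = (sqrt(-3711/65) + 31)**2 = (I*sqrt(241215)/65 + 31)**2 = (31 + I*sqrt(241215)/65)**2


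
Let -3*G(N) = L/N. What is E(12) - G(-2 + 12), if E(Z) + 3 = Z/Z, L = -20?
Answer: -8/3 ≈ -2.6667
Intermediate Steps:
E(Z) = -2 (E(Z) = -3 + Z/Z = -3 + 1 = -2)
G(N) = 20/(3*N) (G(N) = -(-20)/(3*N) = 20/(3*N))
E(12) - G(-2 + 12) = -2 - 20/(3*(-2 + 12)) = -2 - 20/(3*10) = -2 - 1*⅔ = -2 - ⅔ = -8/3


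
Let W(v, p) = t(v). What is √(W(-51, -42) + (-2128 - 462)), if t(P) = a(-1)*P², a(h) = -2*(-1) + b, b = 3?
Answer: √10415 ≈ 102.05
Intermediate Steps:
a(h) = 5 (a(h) = -2*(-1) + 3 = 2 + 3 = 5)
t(P) = 5*P²
W(v, p) = 5*v²
√(W(-51, -42) + (-2128 - 462)) = √(5*(-51)² + (-2128 - 462)) = √(5*2601 - 2590) = √(13005 - 2590) = √10415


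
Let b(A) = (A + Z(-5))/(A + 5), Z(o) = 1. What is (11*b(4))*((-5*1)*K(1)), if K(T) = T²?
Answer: -275/9 ≈ -30.556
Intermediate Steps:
b(A) = (1 + A)/(5 + A) (b(A) = (A + 1)/(A + 5) = (1 + A)/(5 + A))
(11*b(4))*((-5*1)*K(1)) = (11*((1 + 4)/(5 + 4)))*(-5*1*1²) = (11*(5/9))*(-5*1) = (11*((⅑)*5))*(-5) = (11*(5/9))*(-5) = (55/9)*(-5) = -275/9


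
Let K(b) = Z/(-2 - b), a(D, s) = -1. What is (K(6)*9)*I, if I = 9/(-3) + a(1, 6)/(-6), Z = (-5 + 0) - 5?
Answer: -255/8 ≈ -31.875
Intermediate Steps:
Z = -10 (Z = -5 - 5 = -10)
I = -17/6 (I = 9/(-3) - 1/(-6) = 9*(-⅓) - 1*(-⅙) = -3 + ⅙ = -17/6 ≈ -2.8333)
K(b) = -10/(-2 - b)
(K(6)*9)*I = ((10/(2 + 6))*9)*(-17/6) = ((10/8)*9)*(-17/6) = ((10*(⅛))*9)*(-17/6) = ((5/4)*9)*(-17/6) = (45/4)*(-17/6) = -255/8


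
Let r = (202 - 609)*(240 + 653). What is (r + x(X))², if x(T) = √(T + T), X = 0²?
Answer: 132096629401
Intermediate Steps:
X = 0
x(T) = √2*√T (x(T) = √(2*T) = √2*√T)
r = -363451 (r = -407*893 = -363451)
(r + x(X))² = (-363451 + √2*√0)² = (-363451 + √2*0)² = (-363451 + 0)² = (-363451)² = 132096629401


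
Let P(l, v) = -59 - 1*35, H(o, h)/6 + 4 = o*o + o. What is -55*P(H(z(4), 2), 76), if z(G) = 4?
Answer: 5170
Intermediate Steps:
H(o, h) = -24 + 6*o + 6*o**2 (H(o, h) = -24 + 6*(o*o + o) = -24 + 6*(o**2 + o) = -24 + 6*(o + o**2) = -24 + (6*o + 6*o**2) = -24 + 6*o + 6*o**2)
P(l, v) = -94 (P(l, v) = -59 - 35 = -94)
-55*P(H(z(4), 2), 76) = -55*(-94) = 5170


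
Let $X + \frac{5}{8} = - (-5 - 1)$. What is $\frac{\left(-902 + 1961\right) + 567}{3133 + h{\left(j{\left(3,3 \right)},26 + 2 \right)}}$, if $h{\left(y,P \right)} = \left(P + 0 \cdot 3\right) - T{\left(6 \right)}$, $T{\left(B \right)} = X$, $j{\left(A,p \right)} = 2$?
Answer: $\frac{4336}{8415} \approx 0.51527$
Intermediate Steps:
$X = \frac{43}{8}$ ($X = - \frac{5}{8} - \left(-5 - 1\right) = - \frac{5}{8} - -6 = - \frac{5}{8} + 6 = \frac{43}{8} \approx 5.375$)
$T{\left(B \right)} = \frac{43}{8}$
$h{\left(y,P \right)} = - \frac{43}{8} + P$ ($h{\left(y,P \right)} = \left(P + 0 \cdot 3\right) - \frac{43}{8} = \left(P + 0\right) - \frac{43}{8} = P - \frac{43}{8} = - \frac{43}{8} + P$)
$\frac{\left(-902 + 1961\right) + 567}{3133 + h{\left(j{\left(3,3 \right)},26 + 2 \right)}} = \frac{\left(-902 + 1961\right) + 567}{3133 + \left(- \frac{43}{8} + \left(26 + 2\right)\right)} = \frac{1059 + 567}{3133 + \left(- \frac{43}{8} + 28\right)} = \frac{1626}{3133 + \frac{181}{8}} = \frac{1626}{\frac{25245}{8}} = 1626 \cdot \frac{8}{25245} = \frac{4336}{8415}$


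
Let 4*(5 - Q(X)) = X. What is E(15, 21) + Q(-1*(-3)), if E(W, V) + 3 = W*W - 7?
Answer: 877/4 ≈ 219.25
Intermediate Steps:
Q(X) = 5 - X/4
E(W, V) = -10 + W² (E(W, V) = -3 + (W*W - 7) = -3 + (W² - 7) = -3 + (-7 + W²) = -10 + W²)
E(15, 21) + Q(-1*(-3)) = (-10 + 15²) + (5 - (-1)*(-3)/4) = (-10 + 225) + (5 - ¼*3) = 215 + (5 - ¾) = 215 + 17/4 = 877/4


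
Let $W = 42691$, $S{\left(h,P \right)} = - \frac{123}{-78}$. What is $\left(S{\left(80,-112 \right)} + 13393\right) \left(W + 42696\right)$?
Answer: $\frac{29736791233}{26} \approx 1.1437 \cdot 10^{9}$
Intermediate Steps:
$S{\left(h,P \right)} = \frac{41}{26}$ ($S{\left(h,P \right)} = \left(-123\right) \left(- \frac{1}{78}\right) = \frac{41}{26}$)
$\left(S{\left(80,-112 \right)} + 13393\right) \left(W + 42696\right) = \left(\frac{41}{26} + 13393\right) \left(42691 + 42696\right) = \frac{348259}{26} \cdot 85387 = \frac{29736791233}{26}$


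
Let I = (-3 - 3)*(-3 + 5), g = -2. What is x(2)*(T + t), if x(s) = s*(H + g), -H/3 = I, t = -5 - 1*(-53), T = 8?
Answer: 3808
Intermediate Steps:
I = -12 (I = -6*2 = -12)
t = 48 (t = -5 + 53 = 48)
H = 36 (H = -3*(-12) = 36)
x(s) = 34*s (x(s) = s*(36 - 2) = s*34 = 34*s)
x(2)*(T + t) = (34*2)*(8 + 48) = 68*56 = 3808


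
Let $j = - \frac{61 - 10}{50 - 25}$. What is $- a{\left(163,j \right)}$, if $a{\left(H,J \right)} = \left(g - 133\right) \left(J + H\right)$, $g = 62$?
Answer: $\frac{285704}{25} \approx 11428.0$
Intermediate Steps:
$j = - \frac{51}{25} \approx -2.04$
$a{\left(H,J \right)} = - 71 H - 71 J$ ($a{\left(H,J \right)} = \left(62 - 133\right) \left(J + H\right) = - 71 \left(H + J\right) = - 71 H - 71 J$)
$- a{\left(163,j \right)} = - (\left(-71\right) 163 - - \frac{3621}{25}) = - (-11573 + \frac{3621}{25}) = \left(-1\right) \left(- \frac{285704}{25}\right) = \frac{285704}{25}$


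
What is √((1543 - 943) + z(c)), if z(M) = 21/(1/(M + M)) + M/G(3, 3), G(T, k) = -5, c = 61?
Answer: √78745/5 ≈ 56.123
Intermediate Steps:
z(M) = 209*M/5 (z(M) = 21/(1/(M + M)) + M/(-5) = 21/(1/(2*M)) + M*(-⅕) = 21/((1/(2*M))) - M/5 = 21*(2*M) - M/5 = 42*M - M/5 = 209*M/5)
√((1543 - 943) + z(c)) = √((1543 - 943) + (209/5)*61) = √(600 + 12749/5) = √(15749/5) = √78745/5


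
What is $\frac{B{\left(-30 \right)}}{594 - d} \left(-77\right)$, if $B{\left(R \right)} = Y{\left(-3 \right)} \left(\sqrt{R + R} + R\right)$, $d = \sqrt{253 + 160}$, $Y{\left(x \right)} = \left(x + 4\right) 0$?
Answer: $0$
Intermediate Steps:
$Y{\left(x \right)} = 0$ ($Y{\left(x \right)} = \left(4 + x\right) 0 = 0$)
$d = \sqrt{413} \approx 20.322$
$B{\left(R \right)} = 0$ ($B{\left(R \right)} = 0 \left(\sqrt{R + R} + R\right) = 0 \left(\sqrt{2 R} + R\right) = 0 \left(\sqrt{2} \sqrt{R} + R\right) = 0 \left(R + \sqrt{2} \sqrt{R}\right) = 0$)
$\frac{B{\left(-30 \right)}}{594 - d} \left(-77\right) = \frac{0}{594 - \sqrt{413}} \left(-77\right) = 0 \left(-77\right) = 0$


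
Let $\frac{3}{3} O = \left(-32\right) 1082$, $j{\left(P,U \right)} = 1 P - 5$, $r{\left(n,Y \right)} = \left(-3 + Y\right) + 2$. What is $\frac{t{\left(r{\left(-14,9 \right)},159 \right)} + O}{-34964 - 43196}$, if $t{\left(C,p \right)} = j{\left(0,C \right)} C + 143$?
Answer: $\frac{34521}{78160} \approx 0.44167$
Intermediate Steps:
$r{\left(n,Y \right)} = -1 + Y$
$j{\left(P,U \right)} = -5 + P$ ($j{\left(P,U \right)} = P - 5 = -5 + P$)
$t{\left(C,p \right)} = 143 - 5 C$ ($t{\left(C,p \right)} = \left(-5 + 0\right) C + 143 = - 5 C + 143 = 143 - 5 C$)
$O = -34624$ ($O = \left(-32\right) 1082 = -34624$)
$\frac{t{\left(r{\left(-14,9 \right)},159 \right)} + O}{-34964 - 43196} = \frac{\left(143 - 5 \left(-1 + 9\right)\right) - 34624}{-34964 - 43196} = \frac{\left(143 - 40\right) - 34624}{-78160} = \left(\left(143 - 40\right) - 34624\right) \left(- \frac{1}{78160}\right) = \left(103 - 34624\right) \left(- \frac{1}{78160}\right) = \left(-34521\right) \left(- \frac{1}{78160}\right) = \frac{34521}{78160}$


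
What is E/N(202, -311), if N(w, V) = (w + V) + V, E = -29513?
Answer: 29513/420 ≈ 70.269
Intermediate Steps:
N(w, V) = w + 2*V (N(w, V) = (V + w) + V = w + 2*V)
E/N(202, -311) = -29513/(202 + 2*(-311)) = -29513/(202 - 622) = -29513/(-420) = -29513*(-1/420) = 29513/420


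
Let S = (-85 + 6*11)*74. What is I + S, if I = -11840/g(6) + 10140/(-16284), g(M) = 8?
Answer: -3917147/1357 ≈ -2886.6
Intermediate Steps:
S = -1406 (S = (-85 + 66)*74 = -19*74 = -1406)
I = -2009205/1357 (I = -11840/8 + 10140/(-16284) = -11840*1/8 + 10140*(-1/16284) = -1480 - 845/1357 = -2009205/1357 ≈ -1480.6)
I + S = -2009205/1357 - 1406 = -3917147/1357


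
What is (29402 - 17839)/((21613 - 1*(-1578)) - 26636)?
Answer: -11563/3445 ≈ -3.3565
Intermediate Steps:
(29402 - 17839)/((21613 - 1*(-1578)) - 26636) = 11563/((21613 + 1578) - 26636) = 11563/(23191 - 26636) = 11563/(-3445) = 11563*(-1/3445) = -11563/3445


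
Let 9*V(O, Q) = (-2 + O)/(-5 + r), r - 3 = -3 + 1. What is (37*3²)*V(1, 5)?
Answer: 37/4 ≈ 9.2500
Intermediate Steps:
r = 1 (r = 3 + (-3 + 1) = 3 - 2 = 1)
V(O, Q) = 1/18 - O/36 (V(O, Q) = ((-2 + O)/(-5 + 1))/9 = ((-2 + O)/(-4))/9 = ((-2 + O)*(-¼))/9 = (½ - O/4)/9 = 1/18 - O/36)
(37*3²)*V(1, 5) = (37*3²)*(1/18 - 1/36*1) = (37*9)*(1/18 - 1/36) = 333*(1/36) = 37/4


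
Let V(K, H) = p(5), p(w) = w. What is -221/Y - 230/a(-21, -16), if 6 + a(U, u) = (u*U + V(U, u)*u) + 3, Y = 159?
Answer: -4021/1749 ≈ -2.2990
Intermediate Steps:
V(K, H) = 5
a(U, u) = -3 + 5*u + U*u (a(U, u) = -6 + ((u*U + 5*u) + 3) = -6 + ((U*u + 5*u) + 3) = -6 + ((5*u + U*u) + 3) = -6 + (3 + 5*u + U*u) = -3 + 5*u + U*u)
-221/Y - 230/a(-21, -16) = -221/159 - 230/(-3 + 5*(-16) - 21*(-16)) = -221*1/159 - 230/(-3 - 80 + 336) = -221/159 - 230/253 = -221/159 - 230*1/253 = -221/159 - 10/11 = -4021/1749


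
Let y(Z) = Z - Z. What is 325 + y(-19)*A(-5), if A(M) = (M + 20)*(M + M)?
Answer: 325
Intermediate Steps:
A(M) = 2*M*(20 + M) (A(M) = (20 + M)*(2*M) = 2*M*(20 + M))
y(Z) = 0
325 + y(-19)*A(-5) = 325 + 0*(2*(-5)*(20 - 5)) = 325 + 0*(2*(-5)*15) = 325 + 0*(-150) = 325 + 0 = 325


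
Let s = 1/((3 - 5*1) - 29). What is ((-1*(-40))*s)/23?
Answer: -40/713 ≈ -0.056101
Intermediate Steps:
s = -1/31 (s = 1/((3 - 5) - 29) = 1/(-2 - 29) = 1/(-31) = -1/31 ≈ -0.032258)
((-1*(-40))*s)/23 = (-1*(-40)*(-1/31))/23 = (40*(-1/31))*(1/23) = -40/31*1/23 = -40/713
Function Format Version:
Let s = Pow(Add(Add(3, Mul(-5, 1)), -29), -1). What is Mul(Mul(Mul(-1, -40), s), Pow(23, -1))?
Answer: Rational(-40, 713) ≈ -0.056101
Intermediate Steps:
s = Rational(-1, 31) (s = Pow(Add(Add(3, -5), -29), -1) = Pow(Add(-2, -29), -1) = Pow(-31, -1) = Rational(-1, 31) ≈ -0.032258)
Mul(Mul(Mul(-1, -40), s), Pow(23, -1)) = Mul(Mul(Mul(-1, -40), Rational(-1, 31)), Pow(23, -1)) = Mul(Mul(40, Rational(-1, 31)), Rational(1, 23)) = Mul(Rational(-40, 31), Rational(1, 23)) = Rational(-40, 713)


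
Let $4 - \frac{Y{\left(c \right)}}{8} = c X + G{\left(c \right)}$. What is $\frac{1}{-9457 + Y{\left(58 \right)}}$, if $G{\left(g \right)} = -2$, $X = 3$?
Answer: $- \frac{1}{10801} \approx -9.2584 \cdot 10^{-5}$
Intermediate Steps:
$Y{\left(c \right)} = 48 - 24 c$ ($Y{\left(c \right)} = 32 - 8 \left(c 3 - 2\right) = 32 - 8 \left(3 c - 2\right) = 32 - 8 \left(-2 + 3 c\right) = 32 - \left(-16 + 24 c\right) = 48 - 24 c$)
$\frac{1}{-9457 + Y{\left(58 \right)}} = \frac{1}{-9457 + \left(48 - 1392\right)} = \frac{1}{-9457 - 1344} = \frac{1}{-10801} = - \frac{1}{10801}$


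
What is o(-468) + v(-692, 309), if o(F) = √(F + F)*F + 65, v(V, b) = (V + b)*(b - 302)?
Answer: -2616 - 2808*I*√26 ≈ -2616.0 - 14318.0*I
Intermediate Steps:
v(V, b) = (-302 + b)*(V + b) (v(V, b) = (V + b)*(-302 + b) = (-302 + b)*(V + b))
o(F) = 65 + √2*F^(3/2) (o(F) = √(2*F)*F + 65 = (√2*√F)*F + 65 = √2*F^(3/2) + 65 = 65 + √2*F^(3/2))
o(-468) + v(-692, 309) = (65 + √2*(-468)^(3/2)) + (309² - 302*(-692) - 302*309 - 692*309) = (65 + √2*(-2808*I*√13)) + (95481 + 208984 - 93318 - 213828) = (65 - 2808*I*√26) - 2681 = -2616 - 2808*I*√26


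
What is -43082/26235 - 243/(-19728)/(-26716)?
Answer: -2522946045049/1536360217920 ≈ -1.6422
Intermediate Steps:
-43082/26235 - 243/(-19728)/(-26716) = -43082*1/26235 - 243*(-1/19728)*(-1/26716) = -43082/26235 + (27/2192)*(-1/26716) = -43082/26235 - 27/58561472 = -2522946045049/1536360217920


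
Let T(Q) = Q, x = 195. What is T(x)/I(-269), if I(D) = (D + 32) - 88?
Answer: -⅗ ≈ -0.60000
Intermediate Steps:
I(D) = -56 + D (I(D) = (32 + D) - 88 = -56 + D)
T(x)/I(-269) = 195/(-56 - 269) = 195/(-325) = 195*(-1/325) = -⅗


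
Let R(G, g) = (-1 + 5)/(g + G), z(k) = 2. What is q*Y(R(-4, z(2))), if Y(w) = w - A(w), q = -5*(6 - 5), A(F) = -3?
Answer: -5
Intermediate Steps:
R(G, g) = 4/(G + g)
q = -5 (q = -5*1 = -5)
Y(w) = 3 + w (Y(w) = w - 1*(-3) = w + 3 = 3 + w)
q*Y(R(-4, z(2))) = -5*(3 + 4/(-4 + 2)) = -5*(3 + 4/(-2)) = -5*(3 + 4*(-½)) = -5*(3 - 2) = -5*1 = -5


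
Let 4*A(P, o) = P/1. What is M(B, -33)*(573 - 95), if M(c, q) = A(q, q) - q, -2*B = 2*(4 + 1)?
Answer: 23661/2 ≈ 11831.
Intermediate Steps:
B = -5 (B = -(4 + 1) = -5 ≈ -5.0000)
A(P, o) = P/4 (A(P, o) = (P/1)/4 = (P*1)/4 = P/4)
M(c, q) = -3*q/4 (M(c, q) = q/4 - q = -3*q/4)
M(B, -33)*(573 - 95) = (-¾*(-33))*(573 - 95) = (99/4)*478 = 23661/2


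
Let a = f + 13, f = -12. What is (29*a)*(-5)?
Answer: -145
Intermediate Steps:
a = 1 (a = -12 + 13 = 1)
(29*a)*(-5) = (29*1)*(-5) = 29*(-5) = -145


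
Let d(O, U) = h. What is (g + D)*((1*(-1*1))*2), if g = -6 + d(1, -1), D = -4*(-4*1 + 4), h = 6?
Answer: 0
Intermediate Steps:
d(O, U) = 6
D = 0 (D = -4*(-4 + 4) = -4*0 = 0)
g = 0 (g = -6 + 6 = 0)
(g + D)*((1*(-1*1))*2) = (0 + 0)*((1*(-1*1))*2) = 0*((1*(-1))*2) = 0*(-1*2) = 0*(-2) = 0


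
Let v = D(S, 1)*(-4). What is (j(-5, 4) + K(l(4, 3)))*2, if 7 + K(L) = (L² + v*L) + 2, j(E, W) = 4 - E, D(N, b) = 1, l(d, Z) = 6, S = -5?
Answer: 32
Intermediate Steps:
v = -4 (v = 1*(-4) = -4)
K(L) = -5 + L² - 4*L (K(L) = -7 + ((L² - 4*L) + 2) = -7 + (2 + L² - 4*L) = -5 + L² - 4*L)
(j(-5, 4) + K(l(4, 3)))*2 = ((4 - 1*(-5)) + (-5 + 6² - 4*6))*2 = ((4 + 5) + (-5 + 36 - 24))*2 = (9 + 7)*2 = 16*2 = 32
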